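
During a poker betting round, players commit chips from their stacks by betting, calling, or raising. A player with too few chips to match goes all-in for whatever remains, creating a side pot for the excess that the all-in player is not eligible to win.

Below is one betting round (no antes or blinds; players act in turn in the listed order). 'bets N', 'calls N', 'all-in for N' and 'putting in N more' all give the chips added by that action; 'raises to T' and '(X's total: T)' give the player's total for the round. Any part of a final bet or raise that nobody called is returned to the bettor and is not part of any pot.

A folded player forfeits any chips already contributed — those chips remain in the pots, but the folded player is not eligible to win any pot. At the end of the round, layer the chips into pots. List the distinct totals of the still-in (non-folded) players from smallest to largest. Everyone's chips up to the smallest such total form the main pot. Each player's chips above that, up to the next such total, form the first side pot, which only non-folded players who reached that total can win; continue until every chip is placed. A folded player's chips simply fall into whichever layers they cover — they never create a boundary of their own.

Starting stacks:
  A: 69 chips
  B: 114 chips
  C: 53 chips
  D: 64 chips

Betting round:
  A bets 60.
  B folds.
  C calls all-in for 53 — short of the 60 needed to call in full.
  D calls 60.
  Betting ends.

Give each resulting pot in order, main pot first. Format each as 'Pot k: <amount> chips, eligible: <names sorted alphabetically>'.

Contributions: A=60, C=53, D=60
Folded: B
Pot levels (distinct totals of non-folded players): 53, 60
Layer 1-53: 53 each from A, C, D = 53*3 = 159 chips; eligible A, C, D
Layer 54-60: 7 each from A, D = 7*2 = 14 chips; eligible A, D

Pot 1: 159 chips, eligible: A, C, D
Pot 2: 14 chips, eligible: A, D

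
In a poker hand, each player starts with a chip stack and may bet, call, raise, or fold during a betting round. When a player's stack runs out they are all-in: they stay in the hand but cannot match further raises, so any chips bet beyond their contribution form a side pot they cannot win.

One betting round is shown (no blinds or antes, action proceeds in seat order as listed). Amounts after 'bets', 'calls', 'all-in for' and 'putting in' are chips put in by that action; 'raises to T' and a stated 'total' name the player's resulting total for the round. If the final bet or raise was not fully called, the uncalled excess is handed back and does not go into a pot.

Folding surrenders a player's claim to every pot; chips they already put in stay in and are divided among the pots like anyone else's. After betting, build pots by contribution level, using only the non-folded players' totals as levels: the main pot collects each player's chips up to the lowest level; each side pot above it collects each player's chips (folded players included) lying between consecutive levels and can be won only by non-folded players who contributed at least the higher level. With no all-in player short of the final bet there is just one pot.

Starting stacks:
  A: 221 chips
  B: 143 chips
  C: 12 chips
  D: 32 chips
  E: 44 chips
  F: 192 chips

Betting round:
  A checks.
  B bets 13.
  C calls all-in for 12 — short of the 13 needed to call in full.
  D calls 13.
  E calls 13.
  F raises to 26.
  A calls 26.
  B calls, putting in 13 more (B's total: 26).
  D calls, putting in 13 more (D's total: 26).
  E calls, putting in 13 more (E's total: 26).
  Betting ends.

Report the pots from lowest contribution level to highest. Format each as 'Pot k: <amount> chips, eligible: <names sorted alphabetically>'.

Pot 1: 72 chips, eligible: A, B, C, D, E, F
Pot 2: 70 chips, eligible: A, B, D, E, F

Derivation:
Contributions: A=26, B=26, C=12, D=26, E=26, F=26
Pot levels (distinct totals of non-folded players): 12, 26
Layer 1-12: 12 each from A, B, C, D, E, F = 12*6 = 72 chips; eligible A, B, C, D, E, F
Layer 13-26: 14 each from A, B, D, E, F = 14*5 = 70 chips; eligible A, B, D, E, F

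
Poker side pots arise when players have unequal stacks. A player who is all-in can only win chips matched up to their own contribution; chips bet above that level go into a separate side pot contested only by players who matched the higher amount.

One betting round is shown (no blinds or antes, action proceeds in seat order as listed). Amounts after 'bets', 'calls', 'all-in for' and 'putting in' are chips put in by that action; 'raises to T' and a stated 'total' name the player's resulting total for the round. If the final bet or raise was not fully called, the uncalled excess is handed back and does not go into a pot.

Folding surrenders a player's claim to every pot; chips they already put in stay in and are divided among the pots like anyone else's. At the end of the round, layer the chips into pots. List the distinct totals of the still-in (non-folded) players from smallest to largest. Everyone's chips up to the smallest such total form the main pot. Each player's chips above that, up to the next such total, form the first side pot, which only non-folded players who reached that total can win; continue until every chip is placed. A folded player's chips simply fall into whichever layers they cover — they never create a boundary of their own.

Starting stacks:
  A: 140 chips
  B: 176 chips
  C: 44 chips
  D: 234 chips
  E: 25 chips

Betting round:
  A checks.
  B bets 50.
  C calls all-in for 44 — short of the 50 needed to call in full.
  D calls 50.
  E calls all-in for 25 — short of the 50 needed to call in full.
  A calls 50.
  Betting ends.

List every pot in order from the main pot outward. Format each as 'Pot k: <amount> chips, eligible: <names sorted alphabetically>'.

Pot 1: 125 chips, eligible: A, B, C, D, E
Pot 2: 76 chips, eligible: A, B, C, D
Pot 3: 18 chips, eligible: A, B, D

Derivation:
Contributions: A=50, B=50, C=44, D=50, E=25
Pot levels (distinct totals of non-folded players): 25, 44, 50
Layer 1-25: 25 each from A, B, C, D, E = 25*5 = 125 chips; eligible A, B, C, D, E
Layer 26-44: 19 each from A, B, C, D = 19*4 = 76 chips; eligible A, B, C, D
Layer 45-50: 6 each from A, B, D = 6*3 = 18 chips; eligible A, B, D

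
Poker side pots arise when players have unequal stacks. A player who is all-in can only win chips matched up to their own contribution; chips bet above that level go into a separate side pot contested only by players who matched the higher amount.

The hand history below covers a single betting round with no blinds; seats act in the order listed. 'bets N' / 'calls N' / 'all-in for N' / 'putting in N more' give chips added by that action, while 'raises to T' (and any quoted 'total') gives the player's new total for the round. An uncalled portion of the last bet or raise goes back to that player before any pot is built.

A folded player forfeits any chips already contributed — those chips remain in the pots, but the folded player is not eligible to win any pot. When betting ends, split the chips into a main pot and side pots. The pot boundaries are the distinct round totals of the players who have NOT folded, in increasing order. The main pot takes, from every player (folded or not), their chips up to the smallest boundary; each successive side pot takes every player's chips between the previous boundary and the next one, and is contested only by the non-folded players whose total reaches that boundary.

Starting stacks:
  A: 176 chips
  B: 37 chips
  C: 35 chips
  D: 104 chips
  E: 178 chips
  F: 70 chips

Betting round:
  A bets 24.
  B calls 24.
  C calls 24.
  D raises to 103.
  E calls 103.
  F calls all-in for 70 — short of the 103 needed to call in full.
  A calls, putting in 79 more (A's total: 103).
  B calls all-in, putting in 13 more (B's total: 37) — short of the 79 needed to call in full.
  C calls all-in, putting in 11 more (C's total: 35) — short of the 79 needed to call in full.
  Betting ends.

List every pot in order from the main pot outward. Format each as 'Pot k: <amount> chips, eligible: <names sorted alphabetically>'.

Contributions: A=103, B=37, C=35, D=103, E=103, F=70
Pot levels (distinct totals of non-folded players): 35, 37, 70, 103
Layer 1-35: 35 each from A, B, C, D, E, F = 35*6 = 210 chips; eligible A, B, C, D, E, F
Layer 36-37: 2 each from A, B, D, E, F = 2*5 = 10 chips; eligible A, B, D, E, F
Layer 38-70: 33 each from A, D, E, F = 33*4 = 132 chips; eligible A, D, E, F
Layer 71-103: 33 each from A, D, E = 33*3 = 99 chips; eligible A, D, E

Pot 1: 210 chips, eligible: A, B, C, D, E, F
Pot 2: 10 chips, eligible: A, B, D, E, F
Pot 3: 132 chips, eligible: A, D, E, F
Pot 4: 99 chips, eligible: A, D, E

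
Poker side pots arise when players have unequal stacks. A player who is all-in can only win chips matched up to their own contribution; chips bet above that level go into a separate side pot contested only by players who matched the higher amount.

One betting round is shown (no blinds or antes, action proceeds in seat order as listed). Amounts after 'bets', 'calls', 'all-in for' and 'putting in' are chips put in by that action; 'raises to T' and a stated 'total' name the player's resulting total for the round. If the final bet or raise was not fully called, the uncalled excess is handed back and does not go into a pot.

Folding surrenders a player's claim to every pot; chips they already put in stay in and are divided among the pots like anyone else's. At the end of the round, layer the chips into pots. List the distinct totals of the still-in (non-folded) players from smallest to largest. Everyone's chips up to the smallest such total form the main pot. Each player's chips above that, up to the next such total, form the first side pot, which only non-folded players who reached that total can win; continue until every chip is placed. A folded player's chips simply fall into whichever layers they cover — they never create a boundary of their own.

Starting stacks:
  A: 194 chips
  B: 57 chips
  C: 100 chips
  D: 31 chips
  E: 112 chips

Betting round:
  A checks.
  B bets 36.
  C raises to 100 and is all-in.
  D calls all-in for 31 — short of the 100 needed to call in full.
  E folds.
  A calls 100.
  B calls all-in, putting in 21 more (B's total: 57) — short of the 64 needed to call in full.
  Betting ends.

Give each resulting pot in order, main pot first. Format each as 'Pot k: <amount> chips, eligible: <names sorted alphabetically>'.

Contributions: A=100, B=57, C=100, D=31
Folded: E
Pot levels (distinct totals of non-folded players): 31, 57, 100
Layer 1-31: 31 each from A, B, C, D = 31*4 = 124 chips; eligible A, B, C, D
Layer 32-57: 26 each from A, B, C = 26*3 = 78 chips; eligible A, B, C
Layer 58-100: 43 each from A, C = 43*2 = 86 chips; eligible A, C

Pot 1: 124 chips, eligible: A, B, C, D
Pot 2: 78 chips, eligible: A, B, C
Pot 3: 86 chips, eligible: A, C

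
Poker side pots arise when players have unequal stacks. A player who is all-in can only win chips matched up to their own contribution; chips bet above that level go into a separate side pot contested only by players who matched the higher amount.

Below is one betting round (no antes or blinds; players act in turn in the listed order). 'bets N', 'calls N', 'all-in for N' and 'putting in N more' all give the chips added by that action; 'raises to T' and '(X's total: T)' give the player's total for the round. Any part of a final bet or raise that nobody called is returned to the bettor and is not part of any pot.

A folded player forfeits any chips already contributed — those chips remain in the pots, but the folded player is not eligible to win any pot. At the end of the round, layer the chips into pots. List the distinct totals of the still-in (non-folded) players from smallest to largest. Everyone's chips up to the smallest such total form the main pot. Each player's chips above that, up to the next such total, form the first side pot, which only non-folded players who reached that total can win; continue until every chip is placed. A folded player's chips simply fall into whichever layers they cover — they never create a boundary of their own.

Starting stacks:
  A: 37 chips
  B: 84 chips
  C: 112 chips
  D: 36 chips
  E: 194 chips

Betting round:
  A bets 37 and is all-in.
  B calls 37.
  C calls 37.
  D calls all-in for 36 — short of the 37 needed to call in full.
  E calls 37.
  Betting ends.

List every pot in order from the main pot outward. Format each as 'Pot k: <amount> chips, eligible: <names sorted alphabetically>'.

Contributions: A=37, B=37, C=37, D=36, E=37
Pot levels (distinct totals of non-folded players): 36, 37
Layer 1-36: 36 each from A, B, C, D, E = 36*5 = 180 chips; eligible A, B, C, D, E
Layer 37-37: 1 each from A, B, C, E = 1*4 = 4 chips; eligible A, B, C, E

Pot 1: 180 chips, eligible: A, B, C, D, E
Pot 2: 4 chips, eligible: A, B, C, E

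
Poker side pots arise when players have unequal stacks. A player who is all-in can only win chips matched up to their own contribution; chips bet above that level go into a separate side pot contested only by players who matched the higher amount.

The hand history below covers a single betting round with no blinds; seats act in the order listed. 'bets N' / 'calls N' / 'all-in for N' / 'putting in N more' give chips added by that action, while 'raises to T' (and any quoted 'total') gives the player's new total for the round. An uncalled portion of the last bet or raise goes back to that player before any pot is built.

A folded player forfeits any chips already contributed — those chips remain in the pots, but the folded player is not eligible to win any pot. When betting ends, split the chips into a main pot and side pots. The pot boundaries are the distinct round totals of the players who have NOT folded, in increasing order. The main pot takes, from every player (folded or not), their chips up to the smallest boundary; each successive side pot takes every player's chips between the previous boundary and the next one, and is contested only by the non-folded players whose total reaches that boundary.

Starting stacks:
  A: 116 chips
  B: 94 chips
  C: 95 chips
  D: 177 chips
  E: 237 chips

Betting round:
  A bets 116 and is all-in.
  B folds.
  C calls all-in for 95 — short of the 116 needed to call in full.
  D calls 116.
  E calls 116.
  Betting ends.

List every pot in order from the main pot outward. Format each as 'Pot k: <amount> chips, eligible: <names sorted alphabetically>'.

Contributions: A=116, C=95, D=116, E=116
Folded: B
Pot levels (distinct totals of non-folded players): 95, 116
Layer 1-95: 95 each from A, C, D, E = 95*4 = 380 chips; eligible A, C, D, E
Layer 96-116: 21 each from A, D, E = 21*3 = 63 chips; eligible A, D, E

Pot 1: 380 chips, eligible: A, C, D, E
Pot 2: 63 chips, eligible: A, D, E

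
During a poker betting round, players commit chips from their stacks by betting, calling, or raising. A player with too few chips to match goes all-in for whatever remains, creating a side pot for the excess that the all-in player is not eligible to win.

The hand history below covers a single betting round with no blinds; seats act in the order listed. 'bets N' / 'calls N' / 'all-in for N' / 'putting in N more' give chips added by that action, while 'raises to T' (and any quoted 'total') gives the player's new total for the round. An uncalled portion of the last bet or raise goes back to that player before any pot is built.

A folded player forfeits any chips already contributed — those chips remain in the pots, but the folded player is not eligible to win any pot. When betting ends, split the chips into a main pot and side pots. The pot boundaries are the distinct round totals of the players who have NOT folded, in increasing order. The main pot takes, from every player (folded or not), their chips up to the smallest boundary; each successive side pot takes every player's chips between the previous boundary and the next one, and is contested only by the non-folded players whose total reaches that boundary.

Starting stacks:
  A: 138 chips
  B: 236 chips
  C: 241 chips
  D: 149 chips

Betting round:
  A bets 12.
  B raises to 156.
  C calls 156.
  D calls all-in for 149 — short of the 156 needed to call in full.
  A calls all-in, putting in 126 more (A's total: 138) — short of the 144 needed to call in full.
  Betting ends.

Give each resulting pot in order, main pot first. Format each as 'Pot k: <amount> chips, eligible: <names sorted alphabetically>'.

Contributions: A=138, B=156, C=156, D=149
Pot levels (distinct totals of non-folded players): 138, 149, 156
Layer 1-138: 138 each from A, B, C, D = 138*4 = 552 chips; eligible A, B, C, D
Layer 139-149: 11 each from B, C, D = 11*3 = 33 chips; eligible B, C, D
Layer 150-156: 7 each from B, C = 7*2 = 14 chips; eligible B, C

Pot 1: 552 chips, eligible: A, B, C, D
Pot 2: 33 chips, eligible: B, C, D
Pot 3: 14 chips, eligible: B, C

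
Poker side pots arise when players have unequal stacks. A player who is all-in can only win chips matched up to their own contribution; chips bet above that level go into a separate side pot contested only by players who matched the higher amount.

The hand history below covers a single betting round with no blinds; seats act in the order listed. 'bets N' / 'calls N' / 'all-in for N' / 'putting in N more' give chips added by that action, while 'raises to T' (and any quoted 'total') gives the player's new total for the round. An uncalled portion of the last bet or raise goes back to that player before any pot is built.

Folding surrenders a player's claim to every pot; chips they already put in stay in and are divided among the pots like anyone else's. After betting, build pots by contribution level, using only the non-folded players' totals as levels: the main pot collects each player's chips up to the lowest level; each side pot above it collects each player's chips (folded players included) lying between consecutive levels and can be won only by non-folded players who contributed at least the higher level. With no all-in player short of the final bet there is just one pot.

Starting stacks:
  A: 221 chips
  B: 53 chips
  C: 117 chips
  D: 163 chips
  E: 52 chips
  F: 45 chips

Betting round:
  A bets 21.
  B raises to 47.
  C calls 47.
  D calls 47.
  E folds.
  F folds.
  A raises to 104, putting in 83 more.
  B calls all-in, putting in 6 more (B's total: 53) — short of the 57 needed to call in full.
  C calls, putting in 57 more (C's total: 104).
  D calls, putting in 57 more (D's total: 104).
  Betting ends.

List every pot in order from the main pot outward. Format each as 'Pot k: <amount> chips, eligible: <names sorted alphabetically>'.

Pot 1: 212 chips, eligible: A, B, C, D
Pot 2: 153 chips, eligible: A, C, D

Derivation:
Contributions: A=104, B=53, C=104, D=104
Folded: E, F
Pot levels (distinct totals of non-folded players): 53, 104
Layer 1-53: 53 each from A, B, C, D = 53*4 = 212 chips; eligible A, B, C, D
Layer 54-104: 51 each from A, C, D = 51*3 = 153 chips; eligible A, C, D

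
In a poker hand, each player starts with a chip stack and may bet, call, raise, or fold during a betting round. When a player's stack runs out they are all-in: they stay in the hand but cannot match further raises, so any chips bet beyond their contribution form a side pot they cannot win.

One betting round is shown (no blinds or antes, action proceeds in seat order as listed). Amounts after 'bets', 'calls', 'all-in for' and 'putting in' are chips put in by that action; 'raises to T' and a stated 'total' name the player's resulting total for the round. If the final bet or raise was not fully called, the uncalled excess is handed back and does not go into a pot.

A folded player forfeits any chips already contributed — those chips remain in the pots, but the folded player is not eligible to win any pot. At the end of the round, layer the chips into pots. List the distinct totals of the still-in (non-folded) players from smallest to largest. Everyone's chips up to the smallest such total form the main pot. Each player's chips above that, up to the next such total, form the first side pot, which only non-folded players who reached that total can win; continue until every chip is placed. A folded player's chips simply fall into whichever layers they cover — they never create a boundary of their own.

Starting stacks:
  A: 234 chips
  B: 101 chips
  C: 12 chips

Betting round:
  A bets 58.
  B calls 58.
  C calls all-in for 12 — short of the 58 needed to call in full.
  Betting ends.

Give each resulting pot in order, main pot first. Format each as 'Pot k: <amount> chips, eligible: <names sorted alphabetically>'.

Pot 1: 36 chips, eligible: A, B, C
Pot 2: 92 chips, eligible: A, B

Derivation:
Contributions: A=58, B=58, C=12
Pot levels (distinct totals of non-folded players): 12, 58
Layer 1-12: 12 each from A, B, C = 12*3 = 36 chips; eligible A, B, C
Layer 13-58: 46 each from A, B = 46*2 = 92 chips; eligible A, B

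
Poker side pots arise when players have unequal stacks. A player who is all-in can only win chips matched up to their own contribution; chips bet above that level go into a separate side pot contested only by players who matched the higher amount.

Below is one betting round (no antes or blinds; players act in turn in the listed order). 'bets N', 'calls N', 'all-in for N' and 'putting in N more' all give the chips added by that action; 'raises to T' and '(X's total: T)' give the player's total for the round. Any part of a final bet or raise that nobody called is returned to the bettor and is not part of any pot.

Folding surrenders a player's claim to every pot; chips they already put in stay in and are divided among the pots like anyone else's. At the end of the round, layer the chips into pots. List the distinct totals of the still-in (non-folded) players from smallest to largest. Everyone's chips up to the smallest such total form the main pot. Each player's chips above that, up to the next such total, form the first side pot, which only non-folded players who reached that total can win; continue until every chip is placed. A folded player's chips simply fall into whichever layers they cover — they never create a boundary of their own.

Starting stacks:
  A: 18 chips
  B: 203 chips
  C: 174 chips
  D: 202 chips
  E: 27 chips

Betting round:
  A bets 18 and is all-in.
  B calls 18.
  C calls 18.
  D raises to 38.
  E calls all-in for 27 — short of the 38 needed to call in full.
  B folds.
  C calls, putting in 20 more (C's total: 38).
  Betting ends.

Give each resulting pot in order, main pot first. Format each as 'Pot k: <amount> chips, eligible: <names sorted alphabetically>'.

Contributions: A=18, B=18, C=38, D=38, E=27
Folded: B
Pot levels (distinct totals of non-folded players): 18, 27, 38
Layer 1-18: 18 each from A, B, C, D, E = 18*5 = 90 chips; eligible A, C, D, E
Layer 19-27: 9 each from C, D, E = 9*3 = 27 chips; eligible C, D, E
Layer 28-38: 11 each from C, D = 11*2 = 22 chips; eligible C, D

Pot 1: 90 chips, eligible: A, C, D, E
Pot 2: 27 chips, eligible: C, D, E
Pot 3: 22 chips, eligible: C, D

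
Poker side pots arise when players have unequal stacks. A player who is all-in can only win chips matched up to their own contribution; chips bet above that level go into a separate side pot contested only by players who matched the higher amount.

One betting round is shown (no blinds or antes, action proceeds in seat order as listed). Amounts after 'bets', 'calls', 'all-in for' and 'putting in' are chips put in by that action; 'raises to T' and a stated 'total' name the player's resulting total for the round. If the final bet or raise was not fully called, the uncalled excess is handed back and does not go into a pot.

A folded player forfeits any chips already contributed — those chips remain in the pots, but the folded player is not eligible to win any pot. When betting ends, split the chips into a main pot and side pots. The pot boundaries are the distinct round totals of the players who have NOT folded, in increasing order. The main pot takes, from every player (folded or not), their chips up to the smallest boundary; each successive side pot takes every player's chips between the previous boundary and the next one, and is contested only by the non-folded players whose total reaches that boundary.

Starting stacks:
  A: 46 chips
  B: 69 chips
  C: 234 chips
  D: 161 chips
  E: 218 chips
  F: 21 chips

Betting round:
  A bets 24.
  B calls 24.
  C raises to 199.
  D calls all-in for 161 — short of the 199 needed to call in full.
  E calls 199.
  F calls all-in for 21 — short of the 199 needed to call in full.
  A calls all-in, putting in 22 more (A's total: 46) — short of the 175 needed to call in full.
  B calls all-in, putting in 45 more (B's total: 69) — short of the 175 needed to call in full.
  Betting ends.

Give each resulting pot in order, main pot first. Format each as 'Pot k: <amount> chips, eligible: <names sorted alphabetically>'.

Pot 1: 126 chips, eligible: A, B, C, D, E, F
Pot 2: 125 chips, eligible: A, B, C, D, E
Pot 3: 92 chips, eligible: B, C, D, E
Pot 4: 276 chips, eligible: C, D, E
Pot 5: 76 chips, eligible: C, E

Derivation:
Contributions: A=46, B=69, C=199, D=161, E=199, F=21
Pot levels (distinct totals of non-folded players): 21, 46, 69, 161, 199
Layer 1-21: 21 each from A, B, C, D, E, F = 21*6 = 126 chips; eligible A, B, C, D, E, F
Layer 22-46: 25 each from A, B, C, D, E = 25*5 = 125 chips; eligible A, B, C, D, E
Layer 47-69: 23 each from B, C, D, E = 23*4 = 92 chips; eligible B, C, D, E
Layer 70-161: 92 each from C, D, E = 92*3 = 276 chips; eligible C, D, E
Layer 162-199: 38 each from C, E = 38*2 = 76 chips; eligible C, E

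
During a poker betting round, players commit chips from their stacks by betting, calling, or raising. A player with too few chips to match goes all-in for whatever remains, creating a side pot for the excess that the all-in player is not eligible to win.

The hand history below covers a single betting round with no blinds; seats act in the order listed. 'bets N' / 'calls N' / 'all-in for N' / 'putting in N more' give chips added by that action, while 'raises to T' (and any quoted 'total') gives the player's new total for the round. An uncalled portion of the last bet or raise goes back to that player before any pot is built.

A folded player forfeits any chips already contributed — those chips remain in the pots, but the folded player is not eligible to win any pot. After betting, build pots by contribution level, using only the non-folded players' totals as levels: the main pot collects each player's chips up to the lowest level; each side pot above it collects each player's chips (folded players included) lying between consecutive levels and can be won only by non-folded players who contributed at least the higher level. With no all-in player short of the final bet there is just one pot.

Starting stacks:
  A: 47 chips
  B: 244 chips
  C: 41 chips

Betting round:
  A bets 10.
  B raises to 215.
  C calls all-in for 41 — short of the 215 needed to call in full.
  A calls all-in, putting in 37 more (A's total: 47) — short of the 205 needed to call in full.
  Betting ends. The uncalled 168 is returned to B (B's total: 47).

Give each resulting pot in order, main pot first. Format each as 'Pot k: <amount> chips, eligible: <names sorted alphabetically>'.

Pot 1: 123 chips, eligible: A, B, C
Pot 2: 12 chips, eligible: A, B

Derivation:
Contributions (after 168 returned to B): A=47, B=47, C=41
Pot levels (distinct totals of non-folded players): 41, 47
Layer 1-41: 41 each from A, B, C = 41*3 = 123 chips; eligible A, B, C
Layer 42-47: 6 each from A, B = 6*2 = 12 chips; eligible A, B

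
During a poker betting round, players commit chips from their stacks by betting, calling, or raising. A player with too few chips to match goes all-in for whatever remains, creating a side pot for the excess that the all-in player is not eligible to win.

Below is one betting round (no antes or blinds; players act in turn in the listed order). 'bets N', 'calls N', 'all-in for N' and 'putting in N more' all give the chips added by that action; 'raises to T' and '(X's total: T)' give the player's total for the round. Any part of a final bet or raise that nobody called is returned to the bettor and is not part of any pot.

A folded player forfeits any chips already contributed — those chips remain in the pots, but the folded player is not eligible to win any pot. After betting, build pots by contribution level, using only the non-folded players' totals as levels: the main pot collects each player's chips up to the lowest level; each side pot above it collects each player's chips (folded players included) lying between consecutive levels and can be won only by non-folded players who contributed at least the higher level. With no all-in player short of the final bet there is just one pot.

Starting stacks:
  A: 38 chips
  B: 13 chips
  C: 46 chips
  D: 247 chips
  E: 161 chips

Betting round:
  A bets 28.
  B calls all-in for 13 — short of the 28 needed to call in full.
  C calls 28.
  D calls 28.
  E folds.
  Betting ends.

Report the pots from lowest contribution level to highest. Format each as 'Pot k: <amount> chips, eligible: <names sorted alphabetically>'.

Pot 1: 52 chips, eligible: A, B, C, D
Pot 2: 45 chips, eligible: A, C, D

Derivation:
Contributions: A=28, B=13, C=28, D=28
Folded: E
Pot levels (distinct totals of non-folded players): 13, 28
Layer 1-13: 13 each from A, B, C, D = 13*4 = 52 chips; eligible A, B, C, D
Layer 14-28: 15 each from A, C, D = 15*3 = 45 chips; eligible A, C, D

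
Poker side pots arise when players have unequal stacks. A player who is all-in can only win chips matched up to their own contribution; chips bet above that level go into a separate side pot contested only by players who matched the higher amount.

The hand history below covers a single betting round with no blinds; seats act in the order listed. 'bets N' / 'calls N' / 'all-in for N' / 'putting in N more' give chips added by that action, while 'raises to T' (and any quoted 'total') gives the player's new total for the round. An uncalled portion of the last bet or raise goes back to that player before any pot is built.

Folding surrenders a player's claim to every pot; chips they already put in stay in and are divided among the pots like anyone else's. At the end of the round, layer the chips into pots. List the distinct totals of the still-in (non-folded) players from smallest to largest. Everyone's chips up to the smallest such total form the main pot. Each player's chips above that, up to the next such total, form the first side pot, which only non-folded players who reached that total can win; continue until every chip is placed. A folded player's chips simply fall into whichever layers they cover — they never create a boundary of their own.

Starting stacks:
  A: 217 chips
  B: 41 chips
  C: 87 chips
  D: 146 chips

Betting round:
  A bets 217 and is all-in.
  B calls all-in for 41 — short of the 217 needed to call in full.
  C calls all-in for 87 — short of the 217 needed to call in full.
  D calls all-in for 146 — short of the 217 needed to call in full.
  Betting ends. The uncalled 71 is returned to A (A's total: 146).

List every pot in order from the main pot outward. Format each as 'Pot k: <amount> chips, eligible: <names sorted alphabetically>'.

Pot 1: 164 chips, eligible: A, B, C, D
Pot 2: 138 chips, eligible: A, C, D
Pot 3: 118 chips, eligible: A, D

Derivation:
Contributions (after 71 returned to A): A=146, B=41, C=87, D=146
Pot levels (distinct totals of non-folded players): 41, 87, 146
Layer 1-41: 41 each from A, B, C, D = 41*4 = 164 chips; eligible A, B, C, D
Layer 42-87: 46 each from A, C, D = 46*3 = 138 chips; eligible A, C, D
Layer 88-146: 59 each from A, D = 59*2 = 118 chips; eligible A, D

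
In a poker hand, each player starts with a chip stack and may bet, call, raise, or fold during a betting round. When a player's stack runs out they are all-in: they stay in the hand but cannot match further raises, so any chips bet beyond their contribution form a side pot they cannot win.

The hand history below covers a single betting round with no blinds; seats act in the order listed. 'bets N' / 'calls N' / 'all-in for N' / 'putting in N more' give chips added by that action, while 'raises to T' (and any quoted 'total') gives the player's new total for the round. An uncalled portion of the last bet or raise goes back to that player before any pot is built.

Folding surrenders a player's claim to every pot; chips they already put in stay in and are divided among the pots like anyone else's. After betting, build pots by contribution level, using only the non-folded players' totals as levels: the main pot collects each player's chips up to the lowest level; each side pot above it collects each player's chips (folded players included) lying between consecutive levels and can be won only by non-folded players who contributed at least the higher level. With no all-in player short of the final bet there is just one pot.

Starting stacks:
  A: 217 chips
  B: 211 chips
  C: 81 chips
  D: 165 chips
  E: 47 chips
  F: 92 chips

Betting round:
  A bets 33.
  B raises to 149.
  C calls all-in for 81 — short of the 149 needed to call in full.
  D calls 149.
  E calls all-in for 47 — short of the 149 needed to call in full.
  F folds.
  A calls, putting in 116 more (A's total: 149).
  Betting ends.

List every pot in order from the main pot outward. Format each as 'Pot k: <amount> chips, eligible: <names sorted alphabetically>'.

Contributions: A=149, B=149, C=81, D=149, E=47
Folded: F
Pot levels (distinct totals of non-folded players): 47, 81, 149
Layer 1-47: 47 each from A, B, C, D, E = 47*5 = 235 chips; eligible A, B, C, D, E
Layer 48-81: 34 each from A, B, C, D = 34*4 = 136 chips; eligible A, B, C, D
Layer 82-149: 68 each from A, B, D = 68*3 = 204 chips; eligible A, B, D

Pot 1: 235 chips, eligible: A, B, C, D, E
Pot 2: 136 chips, eligible: A, B, C, D
Pot 3: 204 chips, eligible: A, B, D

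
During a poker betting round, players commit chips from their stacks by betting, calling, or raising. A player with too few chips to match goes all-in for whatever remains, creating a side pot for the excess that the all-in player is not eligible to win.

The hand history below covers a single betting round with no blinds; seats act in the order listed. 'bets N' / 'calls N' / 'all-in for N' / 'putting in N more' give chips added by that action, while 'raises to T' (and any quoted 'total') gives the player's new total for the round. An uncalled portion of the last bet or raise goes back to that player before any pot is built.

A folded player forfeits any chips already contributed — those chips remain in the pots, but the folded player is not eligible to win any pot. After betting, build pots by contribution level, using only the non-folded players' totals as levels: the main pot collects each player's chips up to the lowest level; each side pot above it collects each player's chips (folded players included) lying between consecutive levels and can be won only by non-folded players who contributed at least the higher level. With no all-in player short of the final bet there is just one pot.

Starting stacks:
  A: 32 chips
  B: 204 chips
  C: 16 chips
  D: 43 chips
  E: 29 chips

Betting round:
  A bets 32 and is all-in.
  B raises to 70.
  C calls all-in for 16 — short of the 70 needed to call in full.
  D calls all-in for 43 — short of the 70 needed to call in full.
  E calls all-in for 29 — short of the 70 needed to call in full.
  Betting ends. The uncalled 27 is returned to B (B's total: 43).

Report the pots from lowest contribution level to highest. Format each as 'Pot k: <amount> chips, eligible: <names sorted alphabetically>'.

Contributions (after 27 returned to B): A=32, B=43, C=16, D=43, E=29
Pot levels (distinct totals of non-folded players): 16, 29, 32, 43
Layer 1-16: 16 each from A, B, C, D, E = 16*5 = 80 chips; eligible A, B, C, D, E
Layer 17-29: 13 each from A, B, D, E = 13*4 = 52 chips; eligible A, B, D, E
Layer 30-32: 3 each from A, B, D = 3*3 = 9 chips; eligible A, B, D
Layer 33-43: 11 each from B, D = 11*2 = 22 chips; eligible B, D

Pot 1: 80 chips, eligible: A, B, C, D, E
Pot 2: 52 chips, eligible: A, B, D, E
Pot 3: 9 chips, eligible: A, B, D
Pot 4: 22 chips, eligible: B, D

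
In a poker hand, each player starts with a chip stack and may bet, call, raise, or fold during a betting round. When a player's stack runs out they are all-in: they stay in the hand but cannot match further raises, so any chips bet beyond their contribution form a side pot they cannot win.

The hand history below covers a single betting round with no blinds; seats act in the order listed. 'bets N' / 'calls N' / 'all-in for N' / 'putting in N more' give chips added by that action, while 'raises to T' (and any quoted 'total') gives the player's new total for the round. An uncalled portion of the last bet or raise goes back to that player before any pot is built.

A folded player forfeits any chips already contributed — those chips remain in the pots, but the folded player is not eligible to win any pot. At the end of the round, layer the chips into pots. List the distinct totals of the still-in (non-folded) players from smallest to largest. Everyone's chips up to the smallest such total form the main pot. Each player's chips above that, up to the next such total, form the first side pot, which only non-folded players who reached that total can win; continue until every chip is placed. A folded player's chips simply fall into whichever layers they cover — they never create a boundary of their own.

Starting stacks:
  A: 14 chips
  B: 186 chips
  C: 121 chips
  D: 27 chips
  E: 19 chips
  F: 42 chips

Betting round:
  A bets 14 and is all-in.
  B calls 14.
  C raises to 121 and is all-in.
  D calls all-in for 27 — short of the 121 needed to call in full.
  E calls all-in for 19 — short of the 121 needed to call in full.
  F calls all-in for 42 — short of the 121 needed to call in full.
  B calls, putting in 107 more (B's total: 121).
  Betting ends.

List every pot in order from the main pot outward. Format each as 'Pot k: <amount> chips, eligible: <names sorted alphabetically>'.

Contributions: A=14, B=121, C=121, D=27, E=19, F=42
Pot levels (distinct totals of non-folded players): 14, 19, 27, 42, 121
Layer 1-14: 14 each from A, B, C, D, E, F = 14*6 = 84 chips; eligible A, B, C, D, E, F
Layer 15-19: 5 each from B, C, D, E, F = 5*5 = 25 chips; eligible B, C, D, E, F
Layer 20-27: 8 each from B, C, D, F = 8*4 = 32 chips; eligible B, C, D, F
Layer 28-42: 15 each from B, C, F = 15*3 = 45 chips; eligible B, C, F
Layer 43-121: 79 each from B, C = 79*2 = 158 chips; eligible B, C

Pot 1: 84 chips, eligible: A, B, C, D, E, F
Pot 2: 25 chips, eligible: B, C, D, E, F
Pot 3: 32 chips, eligible: B, C, D, F
Pot 4: 45 chips, eligible: B, C, F
Pot 5: 158 chips, eligible: B, C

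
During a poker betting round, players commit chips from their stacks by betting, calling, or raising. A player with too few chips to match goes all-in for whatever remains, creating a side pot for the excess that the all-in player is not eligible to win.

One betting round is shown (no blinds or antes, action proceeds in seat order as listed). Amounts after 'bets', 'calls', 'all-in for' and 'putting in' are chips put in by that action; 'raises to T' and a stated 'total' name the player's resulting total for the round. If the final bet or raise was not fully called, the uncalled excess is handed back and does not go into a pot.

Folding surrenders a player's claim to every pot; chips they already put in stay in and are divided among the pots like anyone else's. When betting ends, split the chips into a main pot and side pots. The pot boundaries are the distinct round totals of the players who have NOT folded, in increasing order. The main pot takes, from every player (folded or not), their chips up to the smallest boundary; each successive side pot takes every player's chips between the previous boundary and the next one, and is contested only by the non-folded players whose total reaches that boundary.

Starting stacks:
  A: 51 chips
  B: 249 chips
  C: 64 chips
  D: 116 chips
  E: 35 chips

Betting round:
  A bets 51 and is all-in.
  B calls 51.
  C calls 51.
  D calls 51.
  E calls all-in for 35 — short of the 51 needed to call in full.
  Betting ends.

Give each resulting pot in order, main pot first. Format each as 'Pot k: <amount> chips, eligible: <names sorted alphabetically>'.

Pot 1: 175 chips, eligible: A, B, C, D, E
Pot 2: 64 chips, eligible: A, B, C, D

Derivation:
Contributions: A=51, B=51, C=51, D=51, E=35
Pot levels (distinct totals of non-folded players): 35, 51
Layer 1-35: 35 each from A, B, C, D, E = 35*5 = 175 chips; eligible A, B, C, D, E
Layer 36-51: 16 each from A, B, C, D = 16*4 = 64 chips; eligible A, B, C, D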